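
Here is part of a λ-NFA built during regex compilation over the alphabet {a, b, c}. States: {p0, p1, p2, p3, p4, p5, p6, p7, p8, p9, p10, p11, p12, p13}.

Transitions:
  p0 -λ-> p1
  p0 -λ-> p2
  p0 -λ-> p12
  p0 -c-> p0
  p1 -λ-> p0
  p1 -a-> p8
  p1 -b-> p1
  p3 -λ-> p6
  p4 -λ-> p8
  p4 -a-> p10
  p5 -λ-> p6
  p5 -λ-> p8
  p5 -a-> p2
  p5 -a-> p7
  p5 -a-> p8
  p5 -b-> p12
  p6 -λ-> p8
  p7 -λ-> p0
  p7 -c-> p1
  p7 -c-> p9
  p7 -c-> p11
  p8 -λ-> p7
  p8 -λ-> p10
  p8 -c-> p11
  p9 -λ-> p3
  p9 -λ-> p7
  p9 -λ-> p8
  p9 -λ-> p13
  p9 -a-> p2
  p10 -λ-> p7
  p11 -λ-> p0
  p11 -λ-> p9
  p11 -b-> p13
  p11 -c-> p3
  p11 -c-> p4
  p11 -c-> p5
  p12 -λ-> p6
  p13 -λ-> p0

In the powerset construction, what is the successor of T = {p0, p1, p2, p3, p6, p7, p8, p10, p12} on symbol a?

{p0, p1, p2, p6, p7, p8, p10, p12}

p1 on a → {p8}.
No a-transition from p0, p2, p3, p6, p7, p8, p10, p12.
Union after reading a: {p8}.
Now take the λ-closure:
From p8 via λ: add p7, p10.
From p7 via λ: add p0.
From p0 via λ: add p1, p2, p12.
From p12 via λ: add p6.
No new states can be added; the closed set is {p0, p1, p2, p6, p7, p8, p10, p12}.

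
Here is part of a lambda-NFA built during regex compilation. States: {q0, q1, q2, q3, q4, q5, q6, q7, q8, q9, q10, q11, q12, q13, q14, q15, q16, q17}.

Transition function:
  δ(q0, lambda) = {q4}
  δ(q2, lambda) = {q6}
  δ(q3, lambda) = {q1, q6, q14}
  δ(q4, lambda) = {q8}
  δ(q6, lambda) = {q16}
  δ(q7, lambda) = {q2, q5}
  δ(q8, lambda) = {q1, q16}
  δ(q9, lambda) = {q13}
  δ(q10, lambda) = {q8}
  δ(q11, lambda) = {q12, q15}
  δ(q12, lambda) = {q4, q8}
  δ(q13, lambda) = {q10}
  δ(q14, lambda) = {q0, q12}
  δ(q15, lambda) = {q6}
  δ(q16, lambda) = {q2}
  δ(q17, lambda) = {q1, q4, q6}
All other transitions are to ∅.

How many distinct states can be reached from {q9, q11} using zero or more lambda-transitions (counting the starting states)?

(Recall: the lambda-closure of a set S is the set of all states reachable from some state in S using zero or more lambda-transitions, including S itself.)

12

Start with {q9, q11}.
From q9 via lambda: add q13.
From q11 via lambda: add q12, q15.
From q12 via lambda: add q4, q8.
From q13 via lambda: add q10.
From q15 via lambda: add q6.
From q6 via lambda: add q16.
From q8 via lambda: add q1.
From q16 via lambda: add q2.
lambda-closure = {q1, q2, q4, q6, q8, q9, q10, q11, q12, q13, q15, q16}, which has 12 states.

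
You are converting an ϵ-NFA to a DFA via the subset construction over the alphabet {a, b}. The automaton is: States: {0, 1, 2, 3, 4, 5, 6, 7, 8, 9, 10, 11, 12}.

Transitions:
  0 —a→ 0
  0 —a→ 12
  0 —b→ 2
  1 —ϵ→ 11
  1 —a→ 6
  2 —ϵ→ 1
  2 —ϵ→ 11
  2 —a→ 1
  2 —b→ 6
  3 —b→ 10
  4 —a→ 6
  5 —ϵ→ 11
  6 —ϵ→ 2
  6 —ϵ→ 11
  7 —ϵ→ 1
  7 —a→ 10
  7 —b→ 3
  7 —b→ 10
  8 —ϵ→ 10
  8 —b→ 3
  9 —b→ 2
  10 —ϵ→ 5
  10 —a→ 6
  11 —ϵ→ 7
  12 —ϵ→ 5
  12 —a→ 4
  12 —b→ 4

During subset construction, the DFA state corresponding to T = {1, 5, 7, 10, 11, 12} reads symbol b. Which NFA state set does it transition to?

{1, 3, 4, 5, 7, 10, 11}

7 on b → {3, 10}.
12 on b → {4}.
No b-transition from 1, 5, 10, 11.
Union after reading b: {3, 4, 10}.
Now take the ϵ-closure:
From 10 via ϵ: add 5.
From 5 via ϵ: add 11.
From 11 via ϵ: add 7.
From 7 via ϵ: add 1.
No new states can be added; the closed set is {1, 3, 4, 5, 7, 10, 11}.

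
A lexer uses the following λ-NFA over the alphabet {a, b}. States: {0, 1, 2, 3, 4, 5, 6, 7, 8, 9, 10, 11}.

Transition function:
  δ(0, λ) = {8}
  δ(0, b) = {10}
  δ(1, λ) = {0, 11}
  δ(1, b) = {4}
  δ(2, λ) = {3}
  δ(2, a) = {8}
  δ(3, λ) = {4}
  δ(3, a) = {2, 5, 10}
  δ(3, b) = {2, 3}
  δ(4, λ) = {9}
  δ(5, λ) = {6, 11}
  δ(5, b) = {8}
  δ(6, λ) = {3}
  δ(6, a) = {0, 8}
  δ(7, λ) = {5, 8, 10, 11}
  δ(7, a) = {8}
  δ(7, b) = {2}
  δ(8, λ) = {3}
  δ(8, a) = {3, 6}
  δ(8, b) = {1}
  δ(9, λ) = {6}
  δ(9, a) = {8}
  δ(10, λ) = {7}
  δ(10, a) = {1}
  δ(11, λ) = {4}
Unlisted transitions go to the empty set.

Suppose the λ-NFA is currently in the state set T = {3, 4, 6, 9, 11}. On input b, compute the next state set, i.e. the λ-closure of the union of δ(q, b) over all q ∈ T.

3 on b → {2, 3}.
No b-transition from 4, 6, 9, 11.
Union after reading b: {2, 3}.
Now take the λ-closure:
From 3 via λ: add 4.
From 4 via λ: add 9.
From 9 via λ: add 6.
No new states can be added; the closed set is {2, 3, 4, 6, 9}.

{2, 3, 4, 6, 9}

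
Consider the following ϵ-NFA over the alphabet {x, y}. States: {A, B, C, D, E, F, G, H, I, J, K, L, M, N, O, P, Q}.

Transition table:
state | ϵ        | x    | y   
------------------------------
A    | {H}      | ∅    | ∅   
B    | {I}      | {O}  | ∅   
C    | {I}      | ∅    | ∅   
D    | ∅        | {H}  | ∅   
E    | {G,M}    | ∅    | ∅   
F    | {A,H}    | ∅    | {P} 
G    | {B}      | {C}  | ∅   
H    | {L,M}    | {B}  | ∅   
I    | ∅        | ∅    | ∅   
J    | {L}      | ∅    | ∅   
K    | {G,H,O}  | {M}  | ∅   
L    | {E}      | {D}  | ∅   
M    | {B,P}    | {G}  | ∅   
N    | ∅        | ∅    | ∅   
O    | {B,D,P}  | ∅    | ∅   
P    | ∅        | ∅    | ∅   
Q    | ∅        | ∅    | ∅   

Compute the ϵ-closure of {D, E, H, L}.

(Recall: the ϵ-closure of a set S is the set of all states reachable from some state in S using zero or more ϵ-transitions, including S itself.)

{B, D, E, G, H, I, L, M, P}

Start with {D, E, H, L}.
From E via ϵ: add G, M.
From G via ϵ: add B.
From M via ϵ: add P.
From B via ϵ: add I.
No new states can be added; the closed set is {B, D, E, G, H, I, L, M, P}.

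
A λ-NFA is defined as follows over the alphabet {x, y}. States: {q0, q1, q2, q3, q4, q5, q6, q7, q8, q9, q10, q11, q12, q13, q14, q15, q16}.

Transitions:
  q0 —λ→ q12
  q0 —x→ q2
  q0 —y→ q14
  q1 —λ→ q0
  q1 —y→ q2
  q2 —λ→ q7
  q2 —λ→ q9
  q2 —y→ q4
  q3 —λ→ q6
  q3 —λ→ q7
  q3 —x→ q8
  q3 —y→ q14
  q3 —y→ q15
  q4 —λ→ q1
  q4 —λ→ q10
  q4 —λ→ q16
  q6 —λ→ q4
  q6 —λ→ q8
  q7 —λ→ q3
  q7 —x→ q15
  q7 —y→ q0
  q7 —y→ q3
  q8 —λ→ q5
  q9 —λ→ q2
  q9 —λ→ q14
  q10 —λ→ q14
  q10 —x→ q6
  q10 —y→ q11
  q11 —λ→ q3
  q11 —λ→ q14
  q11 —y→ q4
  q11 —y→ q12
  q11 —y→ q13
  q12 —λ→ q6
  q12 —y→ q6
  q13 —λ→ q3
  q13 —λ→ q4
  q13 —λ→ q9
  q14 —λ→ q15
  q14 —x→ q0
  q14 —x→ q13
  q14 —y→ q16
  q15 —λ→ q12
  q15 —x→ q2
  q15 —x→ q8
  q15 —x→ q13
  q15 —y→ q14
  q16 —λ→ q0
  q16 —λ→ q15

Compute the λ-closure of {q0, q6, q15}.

{q0, q1, q4, q5, q6, q8, q10, q12, q14, q15, q16}

Start with {q0, q6, q15}.
From q0 via λ: add q12.
From q6 via λ: add q4, q8.
From q4 via λ: add q1, q10, q16.
From q8 via λ: add q5.
From q10 via λ: add q14.
No new states can be added; the closed set is {q0, q1, q4, q5, q6, q8, q10, q12, q14, q15, q16}.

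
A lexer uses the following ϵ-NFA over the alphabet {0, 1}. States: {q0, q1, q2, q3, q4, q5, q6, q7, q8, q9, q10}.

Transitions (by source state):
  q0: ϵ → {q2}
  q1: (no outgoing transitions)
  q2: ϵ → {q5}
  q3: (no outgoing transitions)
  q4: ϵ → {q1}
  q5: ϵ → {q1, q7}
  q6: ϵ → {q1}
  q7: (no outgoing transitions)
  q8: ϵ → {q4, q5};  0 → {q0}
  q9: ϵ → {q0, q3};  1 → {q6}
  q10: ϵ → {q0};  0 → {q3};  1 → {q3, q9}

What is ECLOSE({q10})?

{q0, q1, q2, q5, q7, q10}

Start with {q10}.
From q10 via ϵ: add q0.
From q0 via ϵ: add q2.
From q2 via ϵ: add q5.
From q5 via ϵ: add q1, q7.
No new states can be added; the closed set is {q0, q1, q2, q5, q7, q10}.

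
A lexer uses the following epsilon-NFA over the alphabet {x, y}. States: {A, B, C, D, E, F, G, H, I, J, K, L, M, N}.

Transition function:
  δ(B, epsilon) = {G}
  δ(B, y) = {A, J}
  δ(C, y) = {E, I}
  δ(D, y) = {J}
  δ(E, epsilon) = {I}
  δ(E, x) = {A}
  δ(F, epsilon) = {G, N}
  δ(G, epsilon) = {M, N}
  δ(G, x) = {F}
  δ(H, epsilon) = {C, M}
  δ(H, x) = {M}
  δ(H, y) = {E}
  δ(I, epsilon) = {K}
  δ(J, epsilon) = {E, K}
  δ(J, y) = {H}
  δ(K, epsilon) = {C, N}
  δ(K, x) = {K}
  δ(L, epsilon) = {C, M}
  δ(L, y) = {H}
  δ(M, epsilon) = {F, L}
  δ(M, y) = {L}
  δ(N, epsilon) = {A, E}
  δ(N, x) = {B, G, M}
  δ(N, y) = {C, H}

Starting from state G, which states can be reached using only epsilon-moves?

{A, C, E, F, G, I, K, L, M, N}

Start with {G}.
From G via epsilon: add M, N.
From M via epsilon: add F, L.
From N via epsilon: add A, E.
From E via epsilon: add I.
From L via epsilon: add C.
From I via epsilon: add K.
No new states can be added; the closed set is {A, C, E, F, G, I, K, L, M, N}.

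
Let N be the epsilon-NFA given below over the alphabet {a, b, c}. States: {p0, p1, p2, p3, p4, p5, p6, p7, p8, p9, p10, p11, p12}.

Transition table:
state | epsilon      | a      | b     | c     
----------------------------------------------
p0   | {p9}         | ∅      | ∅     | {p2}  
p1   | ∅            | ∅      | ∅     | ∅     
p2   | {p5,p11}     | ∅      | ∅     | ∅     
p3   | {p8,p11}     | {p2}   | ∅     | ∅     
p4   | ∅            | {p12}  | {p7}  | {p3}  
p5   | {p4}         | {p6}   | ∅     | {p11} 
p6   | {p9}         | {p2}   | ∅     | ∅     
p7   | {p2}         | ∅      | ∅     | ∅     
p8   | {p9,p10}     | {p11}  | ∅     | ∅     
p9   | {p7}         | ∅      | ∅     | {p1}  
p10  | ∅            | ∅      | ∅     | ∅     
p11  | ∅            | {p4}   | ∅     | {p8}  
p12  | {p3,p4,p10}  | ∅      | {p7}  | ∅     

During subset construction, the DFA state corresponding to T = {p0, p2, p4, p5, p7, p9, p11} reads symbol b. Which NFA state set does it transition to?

{p2, p4, p5, p7, p11}

p4 on b → {p7}.
No b-transition from p0, p2, p5, p7, p9, p11.
Union after reading b: {p7}.
Now take the epsilon-closure:
From p7 via epsilon: add p2.
From p2 via epsilon: add p5, p11.
From p5 via epsilon: add p4.
No new states can be added; the closed set is {p2, p4, p5, p7, p11}.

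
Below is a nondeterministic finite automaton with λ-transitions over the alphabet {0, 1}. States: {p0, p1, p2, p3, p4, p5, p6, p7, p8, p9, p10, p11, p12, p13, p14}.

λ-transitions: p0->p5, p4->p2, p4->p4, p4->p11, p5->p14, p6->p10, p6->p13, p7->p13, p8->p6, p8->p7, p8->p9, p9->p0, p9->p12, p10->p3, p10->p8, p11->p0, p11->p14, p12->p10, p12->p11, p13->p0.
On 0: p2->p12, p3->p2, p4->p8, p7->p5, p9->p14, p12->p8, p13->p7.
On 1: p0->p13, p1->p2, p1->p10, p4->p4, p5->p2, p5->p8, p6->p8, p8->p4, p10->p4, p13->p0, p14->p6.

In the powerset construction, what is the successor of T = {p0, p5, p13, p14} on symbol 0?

{p0, p5, p7, p13, p14}

p13 on 0 → {p7}.
No 0-transition from p0, p5, p14.
Union after reading 0: {p7}.
Now take the λ-closure:
From p7 via λ: add p13.
From p13 via λ: add p0.
From p0 via λ: add p5.
From p5 via λ: add p14.
No new states can be added; the closed set is {p0, p5, p7, p13, p14}.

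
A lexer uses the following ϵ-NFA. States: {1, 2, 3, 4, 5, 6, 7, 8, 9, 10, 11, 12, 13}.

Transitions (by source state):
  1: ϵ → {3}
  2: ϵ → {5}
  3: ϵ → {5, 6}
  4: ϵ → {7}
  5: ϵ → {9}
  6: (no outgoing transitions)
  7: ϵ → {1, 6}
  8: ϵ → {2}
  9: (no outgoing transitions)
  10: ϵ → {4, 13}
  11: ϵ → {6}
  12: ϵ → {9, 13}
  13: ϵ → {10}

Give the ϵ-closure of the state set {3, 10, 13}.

Start with {3, 10, 13}.
From 3 via ϵ: add 5, 6.
From 10 via ϵ: add 4.
From 4 via ϵ: add 7.
From 5 via ϵ: add 9.
From 7 via ϵ: add 1.
No new states can be added; the closed set is {1, 3, 4, 5, 6, 7, 9, 10, 13}.

{1, 3, 4, 5, 6, 7, 9, 10, 13}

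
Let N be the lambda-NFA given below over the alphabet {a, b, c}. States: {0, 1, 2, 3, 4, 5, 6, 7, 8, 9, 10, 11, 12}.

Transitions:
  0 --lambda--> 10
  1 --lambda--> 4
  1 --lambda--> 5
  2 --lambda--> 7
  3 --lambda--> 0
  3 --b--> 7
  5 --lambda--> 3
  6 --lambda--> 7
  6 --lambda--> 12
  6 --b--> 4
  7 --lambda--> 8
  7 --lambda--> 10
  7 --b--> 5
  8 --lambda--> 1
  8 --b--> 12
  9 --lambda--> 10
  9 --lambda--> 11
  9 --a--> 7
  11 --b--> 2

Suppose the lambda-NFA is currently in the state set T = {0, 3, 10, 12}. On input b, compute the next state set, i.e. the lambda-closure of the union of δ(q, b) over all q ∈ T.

3 on b → {7}.
No b-transition from 0, 10, 12.
Union after reading b: {7}.
Now take the lambda-closure:
From 7 via lambda: add 8, 10.
From 8 via lambda: add 1.
From 1 via lambda: add 4, 5.
From 5 via lambda: add 3.
From 3 via lambda: add 0.
No new states can be added; the closed set is {0, 1, 3, 4, 5, 7, 8, 10}.

{0, 1, 3, 4, 5, 7, 8, 10}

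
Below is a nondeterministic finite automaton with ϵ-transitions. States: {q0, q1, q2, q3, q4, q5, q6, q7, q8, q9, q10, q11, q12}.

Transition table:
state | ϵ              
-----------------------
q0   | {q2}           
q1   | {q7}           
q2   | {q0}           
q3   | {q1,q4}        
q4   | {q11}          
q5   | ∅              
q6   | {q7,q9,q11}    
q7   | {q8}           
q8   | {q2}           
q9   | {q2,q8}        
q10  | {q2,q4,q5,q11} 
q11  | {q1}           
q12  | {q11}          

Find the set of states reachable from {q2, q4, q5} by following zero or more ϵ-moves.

Start with {q2, q4, q5}.
From q2 via ϵ: add q0.
From q4 via ϵ: add q11.
From q11 via ϵ: add q1.
From q1 via ϵ: add q7.
From q7 via ϵ: add q8.
No new states can be added; the closed set is {q0, q1, q2, q4, q5, q7, q8, q11}.

{q0, q1, q2, q4, q5, q7, q8, q11}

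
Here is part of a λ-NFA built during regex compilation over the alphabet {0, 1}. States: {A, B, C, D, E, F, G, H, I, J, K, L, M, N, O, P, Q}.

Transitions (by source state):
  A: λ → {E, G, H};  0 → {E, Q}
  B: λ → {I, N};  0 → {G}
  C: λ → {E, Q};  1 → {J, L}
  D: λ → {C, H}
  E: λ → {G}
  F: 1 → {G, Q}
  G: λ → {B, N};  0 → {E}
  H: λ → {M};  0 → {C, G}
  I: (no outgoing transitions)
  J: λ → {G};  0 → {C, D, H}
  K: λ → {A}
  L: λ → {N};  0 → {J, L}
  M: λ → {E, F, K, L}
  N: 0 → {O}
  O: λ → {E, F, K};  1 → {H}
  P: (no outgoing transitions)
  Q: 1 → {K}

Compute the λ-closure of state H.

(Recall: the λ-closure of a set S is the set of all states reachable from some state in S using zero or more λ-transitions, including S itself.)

Start with {H}.
From H via λ: add M.
From M via λ: add E, F, K, L.
From E via λ: add G.
From K via λ: add A.
From L via λ: add N.
From G via λ: add B.
From B via λ: add I.
No new states can be added; the closed set is {A, B, E, F, G, H, I, K, L, M, N}.

{A, B, E, F, G, H, I, K, L, M, N}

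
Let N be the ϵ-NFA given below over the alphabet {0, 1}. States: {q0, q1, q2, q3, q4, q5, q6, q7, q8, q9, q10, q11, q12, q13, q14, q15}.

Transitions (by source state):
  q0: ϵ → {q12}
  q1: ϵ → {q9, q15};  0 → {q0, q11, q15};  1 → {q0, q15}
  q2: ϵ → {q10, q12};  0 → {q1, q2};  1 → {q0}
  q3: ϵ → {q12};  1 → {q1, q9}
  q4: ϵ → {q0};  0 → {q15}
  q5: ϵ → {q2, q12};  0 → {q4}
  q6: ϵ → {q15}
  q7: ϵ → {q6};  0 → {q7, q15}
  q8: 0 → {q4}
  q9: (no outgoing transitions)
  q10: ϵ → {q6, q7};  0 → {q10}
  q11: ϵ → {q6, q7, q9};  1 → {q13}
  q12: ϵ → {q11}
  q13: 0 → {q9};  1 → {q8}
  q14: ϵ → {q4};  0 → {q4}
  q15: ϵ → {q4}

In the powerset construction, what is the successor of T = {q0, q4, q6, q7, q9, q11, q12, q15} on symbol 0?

{q0, q4, q6, q7, q9, q11, q12, q15}

q4 on 0 → {q15}.
q7 on 0 → {q7, q15}.
No 0-transition from q0, q6, q9, q11, q12, q15.
Union after reading 0: {q7, q15}.
Now take the ϵ-closure:
From q7 via ϵ: add q6.
From q15 via ϵ: add q4.
From q4 via ϵ: add q0.
From q0 via ϵ: add q12.
From q12 via ϵ: add q11.
From q11 via ϵ: add q9.
No new states can be added; the closed set is {q0, q4, q6, q7, q9, q11, q12, q15}.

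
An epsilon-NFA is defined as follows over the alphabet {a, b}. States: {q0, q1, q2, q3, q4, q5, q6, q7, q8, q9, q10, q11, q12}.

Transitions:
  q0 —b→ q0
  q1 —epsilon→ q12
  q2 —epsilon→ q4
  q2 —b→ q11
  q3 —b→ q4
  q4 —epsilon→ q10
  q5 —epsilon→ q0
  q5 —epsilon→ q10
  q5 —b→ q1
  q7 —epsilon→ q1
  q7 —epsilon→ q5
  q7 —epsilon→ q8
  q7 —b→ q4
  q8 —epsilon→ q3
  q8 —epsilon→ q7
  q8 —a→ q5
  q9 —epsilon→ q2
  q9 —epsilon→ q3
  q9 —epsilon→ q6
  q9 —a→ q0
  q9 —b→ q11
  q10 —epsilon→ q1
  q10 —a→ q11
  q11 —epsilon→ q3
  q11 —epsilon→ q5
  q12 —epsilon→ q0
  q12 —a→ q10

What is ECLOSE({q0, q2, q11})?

Start with {q0, q2, q11}.
From q2 via epsilon: add q4.
From q11 via epsilon: add q3, q5.
From q4 via epsilon: add q10.
From q10 via epsilon: add q1.
From q1 via epsilon: add q12.
No new states can be added; the closed set is {q0, q1, q2, q3, q4, q5, q10, q11, q12}.

{q0, q1, q2, q3, q4, q5, q10, q11, q12}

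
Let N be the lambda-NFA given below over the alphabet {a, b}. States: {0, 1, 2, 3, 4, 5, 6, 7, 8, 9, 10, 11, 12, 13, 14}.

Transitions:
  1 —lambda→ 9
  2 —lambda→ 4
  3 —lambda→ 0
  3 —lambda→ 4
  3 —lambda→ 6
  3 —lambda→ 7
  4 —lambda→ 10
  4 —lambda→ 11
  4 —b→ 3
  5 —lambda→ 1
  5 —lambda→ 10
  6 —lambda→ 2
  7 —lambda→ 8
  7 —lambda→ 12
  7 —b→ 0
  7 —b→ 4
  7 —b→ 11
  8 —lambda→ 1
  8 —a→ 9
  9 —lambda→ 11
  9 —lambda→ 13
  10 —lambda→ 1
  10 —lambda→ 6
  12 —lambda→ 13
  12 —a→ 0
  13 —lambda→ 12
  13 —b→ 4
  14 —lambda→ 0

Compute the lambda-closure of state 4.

{1, 2, 4, 6, 9, 10, 11, 12, 13}

Start with {4}.
From 4 via lambda: add 10, 11.
From 10 via lambda: add 1, 6.
From 1 via lambda: add 9.
From 6 via lambda: add 2.
From 9 via lambda: add 13.
From 13 via lambda: add 12.
No new states can be added; the closed set is {1, 2, 4, 6, 9, 10, 11, 12, 13}.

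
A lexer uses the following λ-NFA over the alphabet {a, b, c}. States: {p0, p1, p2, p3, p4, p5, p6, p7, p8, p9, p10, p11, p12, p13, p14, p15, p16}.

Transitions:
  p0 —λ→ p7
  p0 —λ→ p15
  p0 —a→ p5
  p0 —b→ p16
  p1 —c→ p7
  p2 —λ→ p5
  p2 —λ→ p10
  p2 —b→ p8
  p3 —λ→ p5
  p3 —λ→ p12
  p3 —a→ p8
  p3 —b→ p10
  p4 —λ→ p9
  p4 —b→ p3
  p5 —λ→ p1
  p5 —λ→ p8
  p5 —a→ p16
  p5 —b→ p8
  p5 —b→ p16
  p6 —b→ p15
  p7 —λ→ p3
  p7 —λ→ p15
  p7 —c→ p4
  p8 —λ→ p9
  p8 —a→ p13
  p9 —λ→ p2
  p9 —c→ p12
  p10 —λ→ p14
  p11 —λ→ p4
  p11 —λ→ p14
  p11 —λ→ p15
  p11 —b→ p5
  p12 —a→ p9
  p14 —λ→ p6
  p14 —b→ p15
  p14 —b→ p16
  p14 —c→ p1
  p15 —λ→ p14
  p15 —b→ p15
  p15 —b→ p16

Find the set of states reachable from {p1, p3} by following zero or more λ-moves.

{p1, p2, p3, p5, p6, p8, p9, p10, p12, p14}

Start with {p1, p3}.
From p3 via λ: add p5, p12.
From p5 via λ: add p8.
From p8 via λ: add p9.
From p9 via λ: add p2.
From p2 via λ: add p10.
From p10 via λ: add p14.
From p14 via λ: add p6.
No new states can be added; the closed set is {p1, p2, p3, p5, p6, p8, p9, p10, p12, p14}.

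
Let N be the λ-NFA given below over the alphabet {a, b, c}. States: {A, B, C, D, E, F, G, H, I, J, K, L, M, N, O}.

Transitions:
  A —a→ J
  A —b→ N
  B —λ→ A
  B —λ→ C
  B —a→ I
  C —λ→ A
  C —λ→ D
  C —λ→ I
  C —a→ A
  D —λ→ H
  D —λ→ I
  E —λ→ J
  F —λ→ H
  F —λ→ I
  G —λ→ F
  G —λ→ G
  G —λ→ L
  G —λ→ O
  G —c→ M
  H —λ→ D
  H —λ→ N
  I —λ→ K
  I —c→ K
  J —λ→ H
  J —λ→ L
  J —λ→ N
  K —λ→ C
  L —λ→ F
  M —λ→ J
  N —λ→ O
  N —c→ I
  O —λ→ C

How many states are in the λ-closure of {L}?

Start with {L}.
From L via λ: add F.
From F via λ: add H, I.
From H via λ: add D, N.
From I via λ: add K.
From K via λ: add C.
From N via λ: add O.
From C via λ: add A.
λ-closure = {A, C, D, F, H, I, K, L, N, O}, which has 10 states.

10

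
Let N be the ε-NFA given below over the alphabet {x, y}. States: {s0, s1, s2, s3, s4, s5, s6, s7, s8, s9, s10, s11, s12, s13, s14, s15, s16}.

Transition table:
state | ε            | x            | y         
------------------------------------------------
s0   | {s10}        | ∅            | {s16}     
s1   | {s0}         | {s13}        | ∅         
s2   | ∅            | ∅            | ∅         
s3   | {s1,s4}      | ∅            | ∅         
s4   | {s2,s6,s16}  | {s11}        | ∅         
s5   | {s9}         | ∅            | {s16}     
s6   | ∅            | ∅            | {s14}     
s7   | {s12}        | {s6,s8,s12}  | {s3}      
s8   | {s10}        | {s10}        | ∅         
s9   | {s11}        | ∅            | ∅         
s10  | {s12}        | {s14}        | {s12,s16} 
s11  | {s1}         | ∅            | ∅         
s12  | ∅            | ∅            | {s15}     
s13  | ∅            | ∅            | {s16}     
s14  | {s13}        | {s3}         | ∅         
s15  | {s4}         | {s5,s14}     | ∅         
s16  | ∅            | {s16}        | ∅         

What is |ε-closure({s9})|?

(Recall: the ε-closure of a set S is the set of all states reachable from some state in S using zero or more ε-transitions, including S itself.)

6

Start with {s9}.
From s9 via ε: add s11.
From s11 via ε: add s1.
From s1 via ε: add s0.
From s0 via ε: add s10.
From s10 via ε: add s12.
ε-closure = {s0, s1, s9, s10, s11, s12}, which has 6 states.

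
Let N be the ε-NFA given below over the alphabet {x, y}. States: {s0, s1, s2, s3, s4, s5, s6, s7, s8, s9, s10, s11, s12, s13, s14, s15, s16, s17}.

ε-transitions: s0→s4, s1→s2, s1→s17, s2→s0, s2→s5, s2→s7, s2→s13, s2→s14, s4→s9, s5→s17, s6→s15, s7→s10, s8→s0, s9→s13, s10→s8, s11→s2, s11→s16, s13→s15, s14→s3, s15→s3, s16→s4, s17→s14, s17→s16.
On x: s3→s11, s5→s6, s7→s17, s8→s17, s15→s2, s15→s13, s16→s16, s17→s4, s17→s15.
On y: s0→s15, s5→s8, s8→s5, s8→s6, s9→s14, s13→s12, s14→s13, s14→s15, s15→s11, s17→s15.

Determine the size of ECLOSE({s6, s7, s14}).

11

Start with {s6, s7, s14}.
From s6 via ε: add s15.
From s7 via ε: add s10.
From s14 via ε: add s3.
From s10 via ε: add s8.
From s8 via ε: add s0.
From s0 via ε: add s4.
From s4 via ε: add s9.
From s9 via ε: add s13.
ε-closure = {s0, s3, s4, s6, s7, s8, s9, s10, s13, s14, s15}, which has 11 states.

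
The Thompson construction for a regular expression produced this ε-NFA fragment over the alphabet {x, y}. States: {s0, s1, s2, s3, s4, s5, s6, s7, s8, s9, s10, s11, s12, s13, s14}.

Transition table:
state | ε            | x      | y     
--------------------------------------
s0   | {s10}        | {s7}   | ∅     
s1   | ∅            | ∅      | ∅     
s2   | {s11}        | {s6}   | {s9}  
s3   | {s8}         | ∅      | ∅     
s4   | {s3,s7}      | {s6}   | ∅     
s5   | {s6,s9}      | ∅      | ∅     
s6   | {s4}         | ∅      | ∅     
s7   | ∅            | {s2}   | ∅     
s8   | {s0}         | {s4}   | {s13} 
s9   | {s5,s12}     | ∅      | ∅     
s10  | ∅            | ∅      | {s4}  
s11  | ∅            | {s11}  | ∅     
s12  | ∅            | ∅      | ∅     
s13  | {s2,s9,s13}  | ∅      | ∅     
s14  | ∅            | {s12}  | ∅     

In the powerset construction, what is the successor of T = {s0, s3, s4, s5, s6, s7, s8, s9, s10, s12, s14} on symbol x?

s0 on x → {s7}.
s4 on x → {s6}.
s7 on x → {s2}.
s8 on x → {s4}.
s14 on x → {s12}.
No x-transition from s3, s5, s6, s9, s10, s12.
Union after reading x: {s2, s4, s6, s7, s12}.
Now take the ε-closure:
From s2 via ε: add s11.
From s4 via ε: add s3.
From s3 via ε: add s8.
From s8 via ε: add s0.
From s0 via ε: add s10.
No new states can be added; the closed set is {s0, s2, s3, s4, s6, s7, s8, s10, s11, s12}.

{s0, s2, s3, s4, s6, s7, s8, s10, s11, s12}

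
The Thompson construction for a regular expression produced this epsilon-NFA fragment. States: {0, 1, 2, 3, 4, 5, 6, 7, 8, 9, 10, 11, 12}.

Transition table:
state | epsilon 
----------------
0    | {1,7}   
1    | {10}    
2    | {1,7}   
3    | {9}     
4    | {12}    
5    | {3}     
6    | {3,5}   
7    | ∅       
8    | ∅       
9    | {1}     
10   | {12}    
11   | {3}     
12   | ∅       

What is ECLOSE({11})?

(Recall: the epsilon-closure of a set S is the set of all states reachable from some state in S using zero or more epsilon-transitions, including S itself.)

Start with {11}.
From 11 via epsilon: add 3.
From 3 via epsilon: add 9.
From 9 via epsilon: add 1.
From 1 via epsilon: add 10.
From 10 via epsilon: add 12.
No new states can be added; the closed set is {1, 3, 9, 10, 11, 12}.

{1, 3, 9, 10, 11, 12}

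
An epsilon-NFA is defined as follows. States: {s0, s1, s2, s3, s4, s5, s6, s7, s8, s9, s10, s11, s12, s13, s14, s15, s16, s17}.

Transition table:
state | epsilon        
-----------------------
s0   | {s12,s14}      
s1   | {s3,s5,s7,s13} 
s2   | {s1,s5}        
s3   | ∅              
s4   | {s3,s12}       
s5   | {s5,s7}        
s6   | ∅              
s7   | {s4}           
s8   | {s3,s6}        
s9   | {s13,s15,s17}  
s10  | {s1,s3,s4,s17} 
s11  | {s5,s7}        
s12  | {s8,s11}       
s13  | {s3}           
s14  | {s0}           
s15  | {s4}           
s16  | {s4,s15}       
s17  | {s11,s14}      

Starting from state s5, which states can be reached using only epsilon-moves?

{s3, s4, s5, s6, s7, s8, s11, s12}

Start with {s5}.
From s5 via epsilon: add s7.
From s7 via epsilon: add s4.
From s4 via epsilon: add s3, s12.
From s12 via epsilon: add s8, s11.
From s8 via epsilon: add s6.
No new states can be added; the closed set is {s3, s4, s5, s6, s7, s8, s11, s12}.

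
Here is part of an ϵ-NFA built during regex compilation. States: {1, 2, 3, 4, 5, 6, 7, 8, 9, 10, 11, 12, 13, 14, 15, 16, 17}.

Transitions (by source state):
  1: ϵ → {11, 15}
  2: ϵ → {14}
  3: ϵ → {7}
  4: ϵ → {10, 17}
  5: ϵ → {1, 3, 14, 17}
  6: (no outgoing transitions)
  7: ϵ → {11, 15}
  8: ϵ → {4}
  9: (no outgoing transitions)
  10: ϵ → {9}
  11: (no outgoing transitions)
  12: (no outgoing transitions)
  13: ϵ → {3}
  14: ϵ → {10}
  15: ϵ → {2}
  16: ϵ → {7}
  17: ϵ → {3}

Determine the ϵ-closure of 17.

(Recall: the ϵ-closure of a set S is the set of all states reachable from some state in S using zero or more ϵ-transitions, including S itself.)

{2, 3, 7, 9, 10, 11, 14, 15, 17}

Start with {17}.
From 17 via ϵ: add 3.
From 3 via ϵ: add 7.
From 7 via ϵ: add 11, 15.
From 15 via ϵ: add 2.
From 2 via ϵ: add 14.
From 14 via ϵ: add 10.
From 10 via ϵ: add 9.
No new states can be added; the closed set is {2, 3, 7, 9, 10, 11, 14, 15, 17}.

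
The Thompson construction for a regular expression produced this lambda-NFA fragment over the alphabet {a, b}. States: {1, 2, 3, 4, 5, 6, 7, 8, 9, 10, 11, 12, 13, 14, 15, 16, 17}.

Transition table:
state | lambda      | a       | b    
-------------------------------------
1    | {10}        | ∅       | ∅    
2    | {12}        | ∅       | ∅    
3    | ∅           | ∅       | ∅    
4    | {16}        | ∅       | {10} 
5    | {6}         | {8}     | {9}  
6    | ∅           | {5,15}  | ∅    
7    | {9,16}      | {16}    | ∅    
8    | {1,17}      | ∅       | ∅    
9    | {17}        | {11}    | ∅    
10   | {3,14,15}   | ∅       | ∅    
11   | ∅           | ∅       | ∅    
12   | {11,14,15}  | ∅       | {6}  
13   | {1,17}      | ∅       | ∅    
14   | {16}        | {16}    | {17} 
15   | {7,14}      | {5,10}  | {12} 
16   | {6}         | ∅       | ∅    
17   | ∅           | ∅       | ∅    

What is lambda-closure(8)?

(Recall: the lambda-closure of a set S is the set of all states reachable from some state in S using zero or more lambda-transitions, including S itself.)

Start with {8}.
From 8 via lambda: add 1, 17.
From 1 via lambda: add 10.
From 10 via lambda: add 3, 14, 15.
From 14 via lambda: add 16.
From 15 via lambda: add 7.
From 7 via lambda: add 9.
From 16 via lambda: add 6.
No new states can be added; the closed set is {1, 3, 6, 7, 8, 9, 10, 14, 15, 16, 17}.

{1, 3, 6, 7, 8, 9, 10, 14, 15, 16, 17}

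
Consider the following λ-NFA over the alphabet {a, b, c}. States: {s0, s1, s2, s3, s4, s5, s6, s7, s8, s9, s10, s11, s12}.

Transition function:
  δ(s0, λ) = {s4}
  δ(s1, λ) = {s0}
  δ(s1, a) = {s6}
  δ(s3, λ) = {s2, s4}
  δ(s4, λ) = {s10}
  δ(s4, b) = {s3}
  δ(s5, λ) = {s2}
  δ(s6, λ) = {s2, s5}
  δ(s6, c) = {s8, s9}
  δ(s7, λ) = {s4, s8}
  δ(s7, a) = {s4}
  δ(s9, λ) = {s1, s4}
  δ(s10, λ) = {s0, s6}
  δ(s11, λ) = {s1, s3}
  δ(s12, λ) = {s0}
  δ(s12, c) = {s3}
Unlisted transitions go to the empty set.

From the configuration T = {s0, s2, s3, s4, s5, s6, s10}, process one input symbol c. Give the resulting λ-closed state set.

s6 on c → {s8, s9}.
No c-transition from s0, s2, s3, s4, s5, s10.
Union after reading c: {s8, s9}.
Now take the λ-closure:
From s9 via λ: add s1, s4.
From s1 via λ: add s0.
From s4 via λ: add s10.
From s10 via λ: add s6.
From s6 via λ: add s2, s5.
No new states can be added; the closed set is {s0, s1, s2, s4, s5, s6, s8, s9, s10}.

{s0, s1, s2, s4, s5, s6, s8, s9, s10}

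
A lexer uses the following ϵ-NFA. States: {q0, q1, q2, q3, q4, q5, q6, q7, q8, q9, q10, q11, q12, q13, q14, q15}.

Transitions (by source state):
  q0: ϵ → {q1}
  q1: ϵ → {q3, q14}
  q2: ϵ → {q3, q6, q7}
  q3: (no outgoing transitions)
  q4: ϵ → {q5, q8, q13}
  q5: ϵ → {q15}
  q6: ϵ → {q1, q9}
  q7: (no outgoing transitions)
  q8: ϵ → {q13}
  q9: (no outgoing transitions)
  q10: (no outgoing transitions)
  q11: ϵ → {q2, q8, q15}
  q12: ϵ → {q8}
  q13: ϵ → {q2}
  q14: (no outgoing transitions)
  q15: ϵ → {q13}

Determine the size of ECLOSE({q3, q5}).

10

Start with {q3, q5}.
From q5 via ϵ: add q15.
From q15 via ϵ: add q13.
From q13 via ϵ: add q2.
From q2 via ϵ: add q6, q7.
From q6 via ϵ: add q1, q9.
From q1 via ϵ: add q14.
ϵ-closure = {q1, q2, q3, q5, q6, q7, q9, q13, q14, q15}, which has 10 states.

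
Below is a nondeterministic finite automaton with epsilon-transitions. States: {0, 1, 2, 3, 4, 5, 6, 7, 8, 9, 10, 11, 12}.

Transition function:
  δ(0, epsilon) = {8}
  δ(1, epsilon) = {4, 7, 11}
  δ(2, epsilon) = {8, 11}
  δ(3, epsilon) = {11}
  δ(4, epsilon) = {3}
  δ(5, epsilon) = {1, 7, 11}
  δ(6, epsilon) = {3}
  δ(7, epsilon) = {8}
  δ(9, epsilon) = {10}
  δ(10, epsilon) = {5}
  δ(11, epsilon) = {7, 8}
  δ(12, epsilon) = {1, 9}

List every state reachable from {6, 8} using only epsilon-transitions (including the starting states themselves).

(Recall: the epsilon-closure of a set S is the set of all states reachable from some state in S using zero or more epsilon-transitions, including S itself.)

{3, 6, 7, 8, 11}

Start with {6, 8}.
From 6 via epsilon: add 3.
From 3 via epsilon: add 11.
From 11 via epsilon: add 7.
No new states can be added; the closed set is {3, 6, 7, 8, 11}.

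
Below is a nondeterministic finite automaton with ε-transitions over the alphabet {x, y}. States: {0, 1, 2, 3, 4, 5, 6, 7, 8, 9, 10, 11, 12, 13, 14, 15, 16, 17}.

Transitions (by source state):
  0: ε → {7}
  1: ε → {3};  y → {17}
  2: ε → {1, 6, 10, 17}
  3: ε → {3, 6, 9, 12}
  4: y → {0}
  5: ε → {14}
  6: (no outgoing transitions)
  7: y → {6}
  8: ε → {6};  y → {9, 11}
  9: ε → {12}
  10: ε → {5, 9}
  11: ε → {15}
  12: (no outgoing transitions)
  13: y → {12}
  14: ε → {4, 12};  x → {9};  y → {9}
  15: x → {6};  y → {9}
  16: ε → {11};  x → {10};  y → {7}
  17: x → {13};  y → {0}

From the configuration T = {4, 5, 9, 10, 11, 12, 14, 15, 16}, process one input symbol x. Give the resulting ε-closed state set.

14 on x → {9}.
15 on x → {6}.
16 on x → {10}.
No x-transition from 4, 5, 9, 10, 11, 12.
Union after reading x: {6, 9, 10}.
Now take the ε-closure:
From 9 via ε: add 12.
From 10 via ε: add 5.
From 5 via ε: add 14.
From 14 via ε: add 4.
No new states can be added; the closed set is {4, 5, 6, 9, 10, 12, 14}.

{4, 5, 6, 9, 10, 12, 14}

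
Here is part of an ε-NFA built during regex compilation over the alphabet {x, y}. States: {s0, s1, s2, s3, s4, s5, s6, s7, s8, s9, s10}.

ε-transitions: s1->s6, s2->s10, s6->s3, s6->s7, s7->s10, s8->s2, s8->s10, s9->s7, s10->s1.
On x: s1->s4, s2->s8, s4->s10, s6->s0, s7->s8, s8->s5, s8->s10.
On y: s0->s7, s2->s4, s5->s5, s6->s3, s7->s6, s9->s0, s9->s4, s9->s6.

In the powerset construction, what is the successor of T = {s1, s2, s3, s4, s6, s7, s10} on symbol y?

{s1, s3, s4, s6, s7, s10}

s2 on y → {s4}.
s6 on y → {s3}.
s7 on y → {s6}.
No y-transition from s1, s3, s4, s10.
Union after reading y: {s3, s4, s6}.
Now take the ε-closure:
From s6 via ε: add s7.
From s7 via ε: add s10.
From s10 via ε: add s1.
No new states can be added; the closed set is {s1, s3, s4, s6, s7, s10}.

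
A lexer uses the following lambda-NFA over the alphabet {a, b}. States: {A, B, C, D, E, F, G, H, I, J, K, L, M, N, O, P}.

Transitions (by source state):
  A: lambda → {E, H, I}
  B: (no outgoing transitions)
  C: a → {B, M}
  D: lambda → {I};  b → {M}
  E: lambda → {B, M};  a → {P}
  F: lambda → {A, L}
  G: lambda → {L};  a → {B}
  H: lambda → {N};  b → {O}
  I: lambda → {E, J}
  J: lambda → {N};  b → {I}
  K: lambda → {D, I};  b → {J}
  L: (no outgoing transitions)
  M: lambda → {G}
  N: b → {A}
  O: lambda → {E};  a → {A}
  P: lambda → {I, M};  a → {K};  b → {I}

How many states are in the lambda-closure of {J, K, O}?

11

Start with {J, K, O}.
From J via lambda: add N.
From K via lambda: add D, I.
From O via lambda: add E.
From E via lambda: add B, M.
From M via lambda: add G.
From G via lambda: add L.
lambda-closure = {B, D, E, G, I, J, K, L, M, N, O}, which has 11 states.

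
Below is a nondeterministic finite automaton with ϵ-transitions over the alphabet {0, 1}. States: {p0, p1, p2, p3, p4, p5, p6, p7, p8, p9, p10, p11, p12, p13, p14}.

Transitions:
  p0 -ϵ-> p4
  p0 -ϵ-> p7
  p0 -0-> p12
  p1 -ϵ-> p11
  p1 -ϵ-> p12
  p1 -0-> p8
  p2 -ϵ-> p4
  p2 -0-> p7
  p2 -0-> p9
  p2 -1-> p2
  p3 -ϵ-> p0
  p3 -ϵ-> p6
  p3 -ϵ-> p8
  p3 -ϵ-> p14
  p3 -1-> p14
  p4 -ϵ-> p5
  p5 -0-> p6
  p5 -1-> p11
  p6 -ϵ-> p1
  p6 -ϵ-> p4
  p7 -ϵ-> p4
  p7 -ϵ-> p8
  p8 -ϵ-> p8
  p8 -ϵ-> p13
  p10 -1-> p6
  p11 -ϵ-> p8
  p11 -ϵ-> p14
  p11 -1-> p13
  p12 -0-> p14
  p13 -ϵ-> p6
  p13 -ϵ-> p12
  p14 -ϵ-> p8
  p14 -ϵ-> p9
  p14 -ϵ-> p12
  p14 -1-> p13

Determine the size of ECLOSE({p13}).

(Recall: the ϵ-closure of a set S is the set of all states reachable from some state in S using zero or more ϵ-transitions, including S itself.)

Start with {p13}.
From p13 via ϵ: add p6, p12.
From p6 via ϵ: add p1, p4.
From p1 via ϵ: add p11.
From p4 via ϵ: add p5.
From p11 via ϵ: add p8, p14.
From p14 via ϵ: add p9.
ϵ-closure = {p1, p4, p5, p6, p8, p9, p11, p12, p13, p14}, which has 10 states.

10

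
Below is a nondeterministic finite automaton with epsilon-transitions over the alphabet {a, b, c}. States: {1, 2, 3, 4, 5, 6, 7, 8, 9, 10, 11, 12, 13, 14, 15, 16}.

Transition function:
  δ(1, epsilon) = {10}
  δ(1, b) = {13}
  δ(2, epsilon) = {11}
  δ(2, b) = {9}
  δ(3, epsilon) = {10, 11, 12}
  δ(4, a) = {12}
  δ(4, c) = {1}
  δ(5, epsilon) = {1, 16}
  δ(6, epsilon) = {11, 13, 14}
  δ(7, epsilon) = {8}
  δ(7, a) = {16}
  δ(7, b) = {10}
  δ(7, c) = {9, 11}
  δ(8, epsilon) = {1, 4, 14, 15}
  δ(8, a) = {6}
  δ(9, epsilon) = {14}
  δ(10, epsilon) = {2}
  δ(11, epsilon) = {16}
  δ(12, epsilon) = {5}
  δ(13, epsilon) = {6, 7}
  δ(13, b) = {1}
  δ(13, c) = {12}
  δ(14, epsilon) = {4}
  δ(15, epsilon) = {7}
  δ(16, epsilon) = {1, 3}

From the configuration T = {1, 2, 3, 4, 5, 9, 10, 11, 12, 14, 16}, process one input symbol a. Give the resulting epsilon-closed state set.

{1, 2, 3, 5, 10, 11, 12, 16}

4 on a → {12}.
No a-transition from 1, 2, 3, 5, 9, 10, 11, 12, 14, 16.
Union after reading a: {12}.
Now take the epsilon-closure:
From 12 via epsilon: add 5.
From 5 via epsilon: add 1, 16.
From 1 via epsilon: add 10.
From 16 via epsilon: add 3.
From 3 via epsilon: add 11.
From 10 via epsilon: add 2.
No new states can be added; the closed set is {1, 2, 3, 5, 10, 11, 12, 16}.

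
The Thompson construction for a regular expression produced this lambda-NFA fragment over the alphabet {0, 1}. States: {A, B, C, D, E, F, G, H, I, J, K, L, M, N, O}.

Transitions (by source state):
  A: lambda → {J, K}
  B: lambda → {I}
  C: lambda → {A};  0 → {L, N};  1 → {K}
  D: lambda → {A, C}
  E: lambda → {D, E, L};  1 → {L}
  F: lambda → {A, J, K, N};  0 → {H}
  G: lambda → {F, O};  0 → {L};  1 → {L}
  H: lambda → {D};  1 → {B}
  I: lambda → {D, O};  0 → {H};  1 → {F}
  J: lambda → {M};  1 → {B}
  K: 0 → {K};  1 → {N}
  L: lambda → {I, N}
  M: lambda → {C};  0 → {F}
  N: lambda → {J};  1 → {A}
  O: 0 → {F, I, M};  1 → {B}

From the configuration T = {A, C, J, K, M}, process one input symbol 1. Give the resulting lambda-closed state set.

{A, B, C, D, I, J, K, M, N, O}

C on 1 → {K}.
J on 1 → {B}.
K on 1 → {N}.
No 1-transition from A, M.
Union after reading 1: {B, K, N}.
Now take the lambda-closure:
From B via lambda: add I.
From N via lambda: add J.
From I via lambda: add D, O.
From J via lambda: add M.
From D via lambda: add A, C.
No new states can be added; the closed set is {A, B, C, D, I, J, K, M, N, O}.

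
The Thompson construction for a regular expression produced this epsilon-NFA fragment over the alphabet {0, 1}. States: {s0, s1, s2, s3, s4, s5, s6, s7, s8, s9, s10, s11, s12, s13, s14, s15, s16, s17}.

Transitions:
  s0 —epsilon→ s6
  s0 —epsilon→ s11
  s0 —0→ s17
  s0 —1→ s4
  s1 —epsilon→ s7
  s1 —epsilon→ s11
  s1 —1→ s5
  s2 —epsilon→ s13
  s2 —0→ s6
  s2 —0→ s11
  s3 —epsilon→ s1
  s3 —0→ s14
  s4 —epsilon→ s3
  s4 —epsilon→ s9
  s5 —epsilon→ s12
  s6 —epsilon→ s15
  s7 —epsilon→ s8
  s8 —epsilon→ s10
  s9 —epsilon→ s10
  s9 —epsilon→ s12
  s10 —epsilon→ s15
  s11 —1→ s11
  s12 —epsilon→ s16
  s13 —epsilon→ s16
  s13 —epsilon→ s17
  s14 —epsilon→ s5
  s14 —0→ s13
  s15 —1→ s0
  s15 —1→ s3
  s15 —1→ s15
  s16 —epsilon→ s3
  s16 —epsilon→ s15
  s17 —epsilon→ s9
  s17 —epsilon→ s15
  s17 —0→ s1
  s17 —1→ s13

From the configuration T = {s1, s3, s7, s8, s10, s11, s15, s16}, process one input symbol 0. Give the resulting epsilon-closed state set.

s3 on 0 → {s14}.
No 0-transition from s1, s7, s8, s10, s11, s15, s16.
Union after reading 0: {s14}.
Now take the epsilon-closure:
From s14 via epsilon: add s5.
From s5 via epsilon: add s12.
From s12 via epsilon: add s16.
From s16 via epsilon: add s3, s15.
From s3 via epsilon: add s1.
From s1 via epsilon: add s7, s11.
From s7 via epsilon: add s8.
From s8 via epsilon: add s10.
No new states can be added; the closed set is {s1, s3, s5, s7, s8, s10, s11, s12, s14, s15, s16}.

{s1, s3, s5, s7, s8, s10, s11, s12, s14, s15, s16}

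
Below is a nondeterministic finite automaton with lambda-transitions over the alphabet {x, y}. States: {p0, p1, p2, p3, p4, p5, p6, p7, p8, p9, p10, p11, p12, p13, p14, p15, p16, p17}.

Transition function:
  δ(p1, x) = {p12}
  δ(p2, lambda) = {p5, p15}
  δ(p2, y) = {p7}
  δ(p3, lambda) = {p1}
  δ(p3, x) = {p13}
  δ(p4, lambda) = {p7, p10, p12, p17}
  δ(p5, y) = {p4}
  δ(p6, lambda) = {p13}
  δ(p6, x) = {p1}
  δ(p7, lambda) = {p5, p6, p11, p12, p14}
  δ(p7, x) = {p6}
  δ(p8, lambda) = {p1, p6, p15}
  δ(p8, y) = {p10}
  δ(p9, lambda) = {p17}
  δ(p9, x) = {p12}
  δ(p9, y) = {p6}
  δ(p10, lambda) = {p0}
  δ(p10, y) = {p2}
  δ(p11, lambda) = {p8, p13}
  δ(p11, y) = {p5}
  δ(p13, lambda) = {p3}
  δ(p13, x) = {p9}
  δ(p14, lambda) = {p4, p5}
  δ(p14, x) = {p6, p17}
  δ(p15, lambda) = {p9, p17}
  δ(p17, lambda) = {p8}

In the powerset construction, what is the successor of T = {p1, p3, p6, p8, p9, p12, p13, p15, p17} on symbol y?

p8 on y → {p10}.
p9 on y → {p6}.
No y-transition from p1, p3, p6, p12, p13, p15, p17.
Union after reading y: {p6, p10}.
Now take the lambda-closure:
From p6 via lambda: add p13.
From p10 via lambda: add p0.
From p13 via lambda: add p3.
From p3 via lambda: add p1.
No new states can be added; the closed set is {p0, p1, p3, p6, p10, p13}.

{p0, p1, p3, p6, p10, p13}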